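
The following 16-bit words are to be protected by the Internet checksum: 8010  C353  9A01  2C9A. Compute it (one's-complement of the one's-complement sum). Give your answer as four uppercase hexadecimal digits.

F5FF

One's-complement addition (fold any carry out of bit 15 back into bit 0):
  0x8010 + 0xC353 = 0x14363 → wrap carry → 0x4364
  0x4364 + 0x9A01 = 0x0DD65
  0xDD65 + 0x2C9A = 0x109FF → wrap carry → 0x0A00
One's-complement sum = 0x0A00.
Checksum = ~0x0A00 & 0xFFFF = 0xF5FF.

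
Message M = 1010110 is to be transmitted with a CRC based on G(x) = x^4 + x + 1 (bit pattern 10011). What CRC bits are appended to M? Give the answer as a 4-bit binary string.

Append 4 zeros: 10101100000. Divide by 10011 (XOR where the leading bit is 1):
  pos 0: 10101 XOR 10011 = 00110
  pos 2: 11010 XOR 10011 = 01001
  pos 3: 10010 XOR 10011 = 00001
Remainder (last 4 bits) = 1000. This is the CRC / FCS.

1000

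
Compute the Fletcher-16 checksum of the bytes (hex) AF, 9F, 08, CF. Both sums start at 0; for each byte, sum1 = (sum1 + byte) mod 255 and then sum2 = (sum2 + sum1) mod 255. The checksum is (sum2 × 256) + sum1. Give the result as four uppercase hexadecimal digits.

Running sums (mod 255):
  after byte 0 (AF): sum1=175, sum2=175
  after byte 1 (9F): sum1=79, sum2=254
  after byte 2 (08): sum1=87, sum2=86
  after byte 3 (CF): sum1=39, sum2=125
Checksum = sum2·256 + sum1 = 125·256 + 39 = 32039 = 0x7D27.

7D27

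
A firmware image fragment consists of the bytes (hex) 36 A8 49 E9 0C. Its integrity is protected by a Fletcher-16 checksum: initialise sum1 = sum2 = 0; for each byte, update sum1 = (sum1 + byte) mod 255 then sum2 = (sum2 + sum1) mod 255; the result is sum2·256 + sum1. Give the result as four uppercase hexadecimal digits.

6D1E

Running sums (mod 255):
  after byte 0 (36): sum1=54, sum2=54
  after byte 1 (A8): sum1=222, sum2=21
  after byte 2 (49): sum1=40, sum2=61
  after byte 3 (E9): sum1=18, sum2=79
  after byte 4 (0C): sum1=30, sum2=109
Checksum = sum2·256 + sum1 = 109·256 + 30 = 27934 = 0x6D1E.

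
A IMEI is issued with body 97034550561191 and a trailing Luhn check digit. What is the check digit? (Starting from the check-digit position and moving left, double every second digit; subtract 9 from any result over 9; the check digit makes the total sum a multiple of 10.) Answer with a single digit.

Partial digits right→left: 1 9 1 1 6 5 0 5 5 4 3 0 7 9
Double every second digit counting from the check-digit position (so the 1st, 3rd, 5th, ... of the partial from the right).
  doubled (with −9 where >9): 2 2 3 0 1 6 5 → sum 19
  kept as-is: 9 1 5 5 4 0 9 → sum 33
Total = 19 + 33 = 52.
Check digit = (10 − (52 mod 10)) mod 10 = 8.

8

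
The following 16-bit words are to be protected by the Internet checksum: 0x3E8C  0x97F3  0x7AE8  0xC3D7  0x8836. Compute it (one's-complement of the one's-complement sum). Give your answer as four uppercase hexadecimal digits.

6289

One's-complement addition (fold any carry out of bit 15 back into bit 0):
  0x3E8C + 0x97F3 = 0x0D67F
  0xD67F + 0x7AE8 = 0x15167 → wrap carry → 0x5168
  0x5168 + 0xC3D7 = 0x1153F → wrap carry → 0x1540
  0x1540 + 0x8836 = 0x09D76
One's-complement sum = 0x9D76.
Checksum = ~0x9D76 & 0xFFFF = 0x6289.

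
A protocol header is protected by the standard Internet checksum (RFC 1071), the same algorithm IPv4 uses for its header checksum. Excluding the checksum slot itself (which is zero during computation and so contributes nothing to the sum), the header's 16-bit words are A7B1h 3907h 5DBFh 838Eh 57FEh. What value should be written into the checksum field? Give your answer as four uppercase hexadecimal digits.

E5FA

One's-complement addition (fold any carry out of bit 15 back into bit 0):
  0xA7B1 + 0x3907 = 0x0E0B8
  0xE0B8 + 0x5DBF = 0x13E77 → wrap carry → 0x3E78
  0x3E78 + 0x838E = 0x0C206
  0xC206 + 0x57FE = 0x11A04 → wrap carry → 0x1A05
One's-complement sum = 0x1A05.
Checksum = ~0x1A05 & 0xFFFF = 0xE5FA.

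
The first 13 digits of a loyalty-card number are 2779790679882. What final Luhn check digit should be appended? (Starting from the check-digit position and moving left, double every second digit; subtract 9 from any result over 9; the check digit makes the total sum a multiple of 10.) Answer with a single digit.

2

Partial digits right→left: 2 8 8 9 7 6 0 9 7 9 7 7 2
Double every second digit counting from the check-digit position (so the 1st, 3rd, 5th, ... of the partial from the right).
  doubled (with −9 where >9): 4 7 5 0 5 5 4 → sum 30
  kept as-is: 8 9 6 9 9 7 → sum 48
Total = 30 + 48 = 78.
Check digit = (10 − (78 mod 10)) mod 10 = 2.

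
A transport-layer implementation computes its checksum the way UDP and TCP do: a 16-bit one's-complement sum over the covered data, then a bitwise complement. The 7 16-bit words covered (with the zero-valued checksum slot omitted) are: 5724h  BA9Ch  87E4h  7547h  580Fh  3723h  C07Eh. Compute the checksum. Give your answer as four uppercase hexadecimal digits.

A161

One's-complement addition (fold any carry out of bit 15 back into bit 0):
  0x5724 + 0xBA9C = 0x111C0 → wrap carry → 0x11C1
  0x11C1 + 0x87E4 = 0x099A5
  0x99A5 + 0x7547 = 0x10EEC → wrap carry → 0x0EED
  0x0EED + 0x580F = 0x066FC
  0x66FC + 0x3723 = 0x09E1F
  0x9E1F + 0xC07E = 0x15E9D → wrap carry → 0x5E9E
One's-complement sum = 0x5E9E.
Checksum = ~0x5E9E & 0xFFFF = 0xA161.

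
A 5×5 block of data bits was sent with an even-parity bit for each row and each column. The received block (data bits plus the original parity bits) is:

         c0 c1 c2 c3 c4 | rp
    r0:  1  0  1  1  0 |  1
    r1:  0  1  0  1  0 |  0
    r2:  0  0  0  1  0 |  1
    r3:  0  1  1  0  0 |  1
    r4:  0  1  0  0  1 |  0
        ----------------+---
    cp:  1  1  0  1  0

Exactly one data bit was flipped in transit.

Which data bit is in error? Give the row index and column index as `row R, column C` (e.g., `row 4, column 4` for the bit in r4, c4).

row 3, column 4

Recompute each row's even parity and compare to rp:
  r0: data parity 1, sent rp 1 → ok
  r1: data parity 0, sent rp 0 → ok
  r2: data parity 1, sent rp 1 → ok
  r3: data parity 0, sent rp 1 → mismatch
  r4: data parity 0, sent rp 0 → ok
Recompute each column's even parity and compare to cp:
  c0: data parity 1, sent cp 1 → ok
  c1: data parity 1, sent cp 1 → ok
  c2: data parity 0, sent cp 0 → ok
  c3: data parity 1, sent cp 1 → ok
  c4: data parity 1, sent cp 0 → mismatch
Exactly one row (r3) and one column (c4) fail → the flipped bit is at their intersection.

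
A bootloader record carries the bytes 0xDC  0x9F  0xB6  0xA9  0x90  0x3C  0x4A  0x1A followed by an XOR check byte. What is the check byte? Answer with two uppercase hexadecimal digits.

XOR the bytes together:
  start with 0xDC
  0xDC ⊕ 0x9F = 0x43
  0x43 ⊕ 0xB6 = 0xF5
  0xF5 ⊕ 0xA9 = 0x5C
  0x5C ⊕ 0x90 = 0xCC
  0xCC ⊕ 0x3C = 0xF0
  0xF0 ⊕ 0x4A = 0xBA
  0xBA ⊕ 0x1A = 0xA0

A0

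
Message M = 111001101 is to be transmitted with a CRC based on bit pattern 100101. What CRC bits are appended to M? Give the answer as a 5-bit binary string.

01001

Append 5 zeros: 11100110100000. Divide by 100101 (XOR where the leading bit is 1):
  pos 0: 111001 XOR 100101 = 011100
  pos 1: 111001 XOR 100101 = 011100
  pos 2: 111000 XOR 100101 = 011101
  pos 3: 111011 XOR 100101 = 011110
  pos 4: 111100 XOR 100101 = 011001
  pos 5: 110010 XOR 100101 = 010111
  pos 6: 101110 XOR 100101 = 001011
  pos 8: 101100 XOR 100101 = 001001
Remainder (last 5 bits) = 01001. This is the CRC / FCS.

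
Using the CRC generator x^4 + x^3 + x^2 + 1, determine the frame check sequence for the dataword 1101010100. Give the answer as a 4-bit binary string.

Append 4 zeros: 11010101000000. Divide by 11101 (XOR where the leading bit is 1):
  pos 0: 11010 XOR 11101 = 00111
  pos 2: 11110 XOR 11101 = 00011
  pos 5: 11100 XOR 11101 = 00001
  pos 9: 10000 XOR 11101 = 01101
Remainder (last 4 bits) = 1101. This is the CRC / FCS.

1101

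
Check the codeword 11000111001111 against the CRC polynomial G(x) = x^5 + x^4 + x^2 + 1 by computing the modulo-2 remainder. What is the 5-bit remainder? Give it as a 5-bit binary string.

11100

Modulo-2 division of 11000111001111 by 110101:
  pos 0: 110001 XOR 110101 = 000100
  pos 3: 100110 XOR 110101 = 010011
  pos 4: 100110 XOR 110101 = 010011
  pos 5: 100111 XOR 110101 = 010010
  pos 6: 100101 XOR 110101 = 010000
  pos 7: 100001 XOR 110101 = 010100
  pos 8: 101001 XOR 110101 = 011100
Remainder = 11100 (nonzero — an error is detected).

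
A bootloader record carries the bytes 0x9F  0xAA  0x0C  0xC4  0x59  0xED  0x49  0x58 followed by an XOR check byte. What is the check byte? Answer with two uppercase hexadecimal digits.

58

XOR the bytes together:
  start with 0x9F
  0x9F ⊕ 0xAA = 0x35
  0x35 ⊕ 0x0C = 0x39
  0x39 ⊕ 0xC4 = 0xFD
  0xFD ⊕ 0x59 = 0xA4
  0xA4 ⊕ 0xED = 0x49
  0x49 ⊕ 0x49 = 0x00
  0x00 ⊕ 0x58 = 0x58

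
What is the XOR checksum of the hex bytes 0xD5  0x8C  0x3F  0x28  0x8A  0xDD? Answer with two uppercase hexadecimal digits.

XOR the bytes together:
  start with 0xD5
  0xD5 ⊕ 0x8C = 0x59
  0x59 ⊕ 0x3F = 0x66
  0x66 ⊕ 0x28 = 0x4E
  0x4E ⊕ 0x8A = 0xC4
  0xC4 ⊕ 0xDD = 0x19

19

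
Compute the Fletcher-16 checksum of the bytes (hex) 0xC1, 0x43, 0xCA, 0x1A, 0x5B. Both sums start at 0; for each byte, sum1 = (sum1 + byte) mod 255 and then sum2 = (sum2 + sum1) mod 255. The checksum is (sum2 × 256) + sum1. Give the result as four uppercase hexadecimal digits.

C545

Running sums (mod 255):
  after byte 0 (0xC1): sum1=193, sum2=193
  after byte 1 (0x43): sum1=5, sum2=198
  after byte 2 (0xCA): sum1=207, sum2=150
  after byte 3 (0x1A): sum1=233, sum2=128
  after byte 4 (0x5B): sum1=69, sum2=197
Checksum = sum2·256 + sum1 = 197·256 + 69 = 50501 = 0xC545.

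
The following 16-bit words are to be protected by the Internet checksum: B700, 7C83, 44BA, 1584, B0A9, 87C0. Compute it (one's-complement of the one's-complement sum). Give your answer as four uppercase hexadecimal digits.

One's-complement addition (fold any carry out of bit 15 back into bit 0):
  0xB700 + 0x7C83 = 0x13383 → wrap carry → 0x3384
  0x3384 + 0x44BA = 0x0783E
  0x783E + 0x1584 = 0x08DC2
  0x8DC2 + 0xB0A9 = 0x13E6B → wrap carry → 0x3E6C
  0x3E6C + 0x87C0 = 0x0C62C
One's-complement sum = 0xC62C.
Checksum = ~0xC62C & 0xFFFF = 0x39D3.

39D3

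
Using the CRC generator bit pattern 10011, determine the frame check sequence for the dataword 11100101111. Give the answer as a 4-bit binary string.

0011

Append 4 zeros: 111001011110000. Divide by 10011 (XOR where the leading bit is 1):
  pos 0: 11100 XOR 10011 = 01111
  pos 1: 11111 XOR 10011 = 01100
  pos 2: 11000 XOR 10011 = 01011
  pos 3: 10111 XOR 10011 = 00100
  pos 5: 10011 XOR 10011 = 00000
  pos 10: 10000 XOR 10011 = 00011
Remainder (last 4 bits) = 0011. This is the CRC / FCS.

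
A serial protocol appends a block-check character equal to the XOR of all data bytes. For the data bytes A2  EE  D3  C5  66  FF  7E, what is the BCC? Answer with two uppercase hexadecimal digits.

XOR the bytes together:
  start with 0xA2
  0xA2 ⊕ 0xEE = 0x4C
  0x4C ⊕ 0xD3 = 0x9F
  0x9F ⊕ 0xC5 = 0x5A
  0x5A ⊕ 0x66 = 0x3C
  0x3C ⊕ 0xFF = 0xC3
  0xC3 ⊕ 0x7E = 0xBD

BD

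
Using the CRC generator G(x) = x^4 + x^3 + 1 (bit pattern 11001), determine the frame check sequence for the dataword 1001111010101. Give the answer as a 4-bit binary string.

Append 4 zeros: 10011110101010000. Divide by 11001 (XOR where the leading bit is 1):
  pos 0: 10011 XOR 11001 = 01010
  pos 1: 10101 XOR 11001 = 01100
  pos 2: 11001 XOR 11001 = 00000
  pos 8: 10101 XOR 11001 = 01100
  pos 9: 11000 XOR 11001 = 00001
Remainder (last 4 bits) = 1000. This is the CRC / FCS.

1000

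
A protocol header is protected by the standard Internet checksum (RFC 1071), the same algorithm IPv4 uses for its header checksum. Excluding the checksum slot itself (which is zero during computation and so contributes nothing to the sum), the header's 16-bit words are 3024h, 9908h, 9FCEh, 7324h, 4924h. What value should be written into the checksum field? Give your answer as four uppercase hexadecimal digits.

One's-complement addition (fold any carry out of bit 15 back into bit 0):
  0x3024 + 0x9908 = 0x0C92C
  0xC92C + 0x9FCE = 0x168FA → wrap carry → 0x68FB
  0x68FB + 0x7324 = 0x0DC1F
  0xDC1F + 0x4924 = 0x12543 → wrap carry → 0x2544
One's-complement sum = 0x2544.
Checksum = ~0x2544 & 0xFFFF = 0xDABB.

DABB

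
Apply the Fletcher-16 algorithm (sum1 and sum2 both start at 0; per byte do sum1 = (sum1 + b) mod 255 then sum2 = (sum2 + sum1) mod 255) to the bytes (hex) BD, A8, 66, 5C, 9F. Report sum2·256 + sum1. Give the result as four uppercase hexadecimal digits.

Running sums (mod 255):
  after byte 0 (BD): sum1=189, sum2=189
  after byte 1 (A8): sum1=102, sum2=36
  after byte 2 (66): sum1=204, sum2=240
  after byte 3 (5C): sum1=41, sum2=26
  after byte 4 (9F): sum1=200, sum2=226
Checksum = sum2·256 + sum1 = 226·256 + 200 = 58056 = 0xE2C8.

E2C8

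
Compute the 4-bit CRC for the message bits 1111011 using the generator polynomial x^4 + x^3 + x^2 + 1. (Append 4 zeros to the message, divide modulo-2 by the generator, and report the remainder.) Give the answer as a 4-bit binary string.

0101

Append 4 zeros: 11110110000. Divide by 11101 (XOR where the leading bit is 1):
  pos 0: 11110 XOR 11101 = 00011
  pos 3: 11110 XOR 11101 = 00011
  pos 6: 11000 XOR 11101 = 00101
Remainder (last 4 bits) = 0101. This is the CRC / FCS.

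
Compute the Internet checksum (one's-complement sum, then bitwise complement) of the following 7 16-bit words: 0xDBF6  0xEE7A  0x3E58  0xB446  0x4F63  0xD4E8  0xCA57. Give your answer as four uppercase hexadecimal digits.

544B

One's-complement addition (fold any carry out of bit 15 back into bit 0):
  0xDBF6 + 0xEE7A = 0x1CA70 → wrap carry → 0xCA71
  0xCA71 + 0x3E58 = 0x108C9 → wrap carry → 0x08CA
  0x08CA + 0xB446 = 0x0BD10
  0xBD10 + 0x4F63 = 0x10C73 → wrap carry → 0x0C74
  0x0C74 + 0xD4E8 = 0x0E15C
  0xE15C + 0xCA57 = 0x1ABB3 → wrap carry → 0xABB4
One's-complement sum = 0xABB4.
Checksum = ~0xABB4 & 0xFFFF = 0x544B.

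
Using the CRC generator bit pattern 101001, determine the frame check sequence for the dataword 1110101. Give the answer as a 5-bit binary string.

00101

Append 5 zeros: 111010100000. Divide by 101001 (XOR where the leading bit is 1):
  pos 0: 111010 XOR 101001 = 010011
  pos 1: 100111 XOR 101001 = 001110
  pos 3: 111000 XOR 101001 = 010001
  pos 4: 100010 XOR 101001 = 001011
  pos 6: 101100 XOR 101001 = 000101
Remainder (last 5 bits) = 00101. This is the CRC / FCS.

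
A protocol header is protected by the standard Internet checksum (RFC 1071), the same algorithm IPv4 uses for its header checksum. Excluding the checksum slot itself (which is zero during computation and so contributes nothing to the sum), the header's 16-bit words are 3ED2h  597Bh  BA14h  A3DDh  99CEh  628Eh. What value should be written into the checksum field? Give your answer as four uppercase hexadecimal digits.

One's-complement addition (fold any carry out of bit 15 back into bit 0):
  0x3ED2 + 0x597B = 0x0984D
  0x984D + 0xBA14 = 0x15261 → wrap carry → 0x5262
  0x5262 + 0xA3DD = 0x0F63F
  0xF63F + 0x99CE = 0x1900D → wrap carry → 0x900E
  0x900E + 0x628E = 0x0F29C
One's-complement sum = 0xF29C.
Checksum = ~0xF29C & 0xFFFF = 0x0D63.

0D63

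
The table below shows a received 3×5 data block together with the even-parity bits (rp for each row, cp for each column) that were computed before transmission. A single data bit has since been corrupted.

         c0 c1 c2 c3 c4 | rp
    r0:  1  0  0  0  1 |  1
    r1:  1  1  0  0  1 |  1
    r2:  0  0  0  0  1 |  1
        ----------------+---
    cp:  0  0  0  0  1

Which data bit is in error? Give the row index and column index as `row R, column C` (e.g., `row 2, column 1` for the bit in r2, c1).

Recompute each row's even parity and compare to rp:
  r0: data parity 0, sent rp 1 → mismatch
  r1: data parity 1, sent rp 1 → ok
  r2: data parity 1, sent rp 1 → ok
Recompute each column's even parity and compare to cp:
  c0: data parity 0, sent cp 0 → ok
  c1: data parity 1, sent cp 0 → mismatch
  c2: data parity 0, sent cp 0 → ok
  c3: data parity 0, sent cp 0 → ok
  c4: data parity 1, sent cp 1 → ok
Exactly one row (r0) and one column (c1) fail → the flipped bit is at their intersection.

row 0, column 1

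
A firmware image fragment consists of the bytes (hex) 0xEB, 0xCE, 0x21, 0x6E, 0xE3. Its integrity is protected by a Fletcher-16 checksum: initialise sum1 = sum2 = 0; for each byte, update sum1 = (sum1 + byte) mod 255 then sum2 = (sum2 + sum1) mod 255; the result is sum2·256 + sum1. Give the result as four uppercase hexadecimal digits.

Running sums (mod 255):
  after byte 0 (0xEB): sum1=235, sum2=235
  after byte 1 (0xCE): sum1=186, sum2=166
  after byte 2 (0x21): sum1=219, sum2=130
  after byte 3 (0x6E): sum1=74, sum2=204
  after byte 4 (0xE3): sum1=46, sum2=250
Checksum = sum2·256 + sum1 = 250·256 + 46 = 64046 = 0xFA2E.

FA2E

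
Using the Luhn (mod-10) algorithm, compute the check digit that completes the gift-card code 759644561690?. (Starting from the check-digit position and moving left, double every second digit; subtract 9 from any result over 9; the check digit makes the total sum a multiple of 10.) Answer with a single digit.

7

Partial digits right→left: 0 9 6 1 6 5 4 4 6 9 5 7
Double every second digit counting from the check-digit position (so the 1st, 3rd, 5th, ... of the partial from the right).
  doubled (with −9 where >9): 0 3 3 8 3 1 → sum 18
  kept as-is: 9 1 5 4 9 7 → sum 35
Total = 18 + 35 = 53.
Check digit = (10 − (53 mod 10)) mod 10 = 7.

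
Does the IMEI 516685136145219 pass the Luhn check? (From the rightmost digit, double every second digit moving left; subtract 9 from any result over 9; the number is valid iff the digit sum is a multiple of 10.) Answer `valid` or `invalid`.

invalid

From the right, keep odd positions and double even positions (subtract 9 from any doubled value over 9):
  doubled (positions 2,4,...): 2 1 2 6 1 3 2 → sum 17
  kept (positions 1,3,...): 9 2 4 6 1 8 6 5 → sum 41
Total = 58.
58 mod 10 = 8, so the number is invalid.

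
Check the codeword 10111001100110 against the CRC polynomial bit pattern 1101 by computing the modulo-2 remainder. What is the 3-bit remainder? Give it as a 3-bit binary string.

Modulo-2 division of 10111001100110 by 1101:
  pos 0: 1011 XOR 1101 = 0110
  pos 1: 1101 XOR 1101 = 0000
  pos 7: 1100 XOR 1101 = 0001
  pos 10: 1110 XOR 1101 = 0011
Remainder = 011 (nonzero — an error is detected).

011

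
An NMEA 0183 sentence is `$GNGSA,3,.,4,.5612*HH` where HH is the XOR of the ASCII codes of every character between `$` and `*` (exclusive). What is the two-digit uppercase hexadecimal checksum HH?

XOR the ASCII codes of the payload characters:
  'G' = 0x47 → acc = 0x47
  'N' = 0x4E → acc = 0x09
  'G' = 0x47 → acc = 0x4E
  'S' = 0x53 → acc = 0x1D
  'A' = 0x41 → acc = 0x5C
  ',' = 0x2C → acc = 0x70
  '3' = 0x33 → acc = 0x43
  ',' = 0x2C → acc = 0x6F
  '.' = 0x2E → acc = 0x41
  ',' = 0x2C → acc = 0x6D
  '4' = 0x34 → acc = 0x59
  ',' = 0x2C → acc = 0x75
  '.' = 0x2E → acc = 0x5B
  '5' = 0x35 → acc = 0x6E
  '6' = 0x36 → acc = 0x58
  '1' = 0x31 → acc = 0x69
  '2' = 0x32 → acc = 0x5B
Checksum = 0x5B.

5B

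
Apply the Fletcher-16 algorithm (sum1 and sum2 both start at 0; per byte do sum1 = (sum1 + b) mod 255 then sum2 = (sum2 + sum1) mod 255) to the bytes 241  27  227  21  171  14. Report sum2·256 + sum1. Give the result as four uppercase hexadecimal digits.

67BF

Running sums (mod 255):
  after byte 0 (241): sum1=241, sum2=241
  after byte 1 (27): sum1=13, sum2=254
  after byte 2 (227): sum1=240, sum2=239
  after byte 3 (21): sum1=6, sum2=245
  after byte 4 (171): sum1=177, sum2=167
  after byte 5 (14): sum1=191, sum2=103
Checksum = sum2·256 + sum1 = 103·256 + 191 = 26559 = 0x67BF.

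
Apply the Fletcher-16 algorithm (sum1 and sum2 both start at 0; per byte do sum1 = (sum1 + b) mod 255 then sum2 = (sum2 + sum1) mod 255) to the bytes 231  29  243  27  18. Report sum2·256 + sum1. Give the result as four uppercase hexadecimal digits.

Running sums (mod 255):
  after byte 0 (231): sum1=231, sum2=231
  after byte 1 (29): sum1=5, sum2=236
  after byte 2 (243): sum1=248, sum2=229
  after byte 3 (27): sum1=20, sum2=249
  after byte 4 (18): sum1=38, sum2=32
Checksum = sum2·256 + sum1 = 32·256 + 38 = 8230 = 0x2026.

2026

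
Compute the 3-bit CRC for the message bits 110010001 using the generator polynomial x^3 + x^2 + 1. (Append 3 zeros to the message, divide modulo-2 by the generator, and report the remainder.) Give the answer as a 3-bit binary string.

110

Append 3 zeros: 110010001000. Divide by 1101 (XOR where the leading bit is 1):
  pos 0: 1100 XOR 1101 = 0001
  pos 3: 1100 XOR 1101 = 0001
  pos 6: 1010 XOR 1101 = 0111
  pos 7: 1110 XOR 1101 = 0011
Remainder (last 3 bits) = 110. This is the CRC / FCS.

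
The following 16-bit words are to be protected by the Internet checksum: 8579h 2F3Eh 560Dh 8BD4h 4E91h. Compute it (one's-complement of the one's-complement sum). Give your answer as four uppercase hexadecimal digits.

1AD5

One's-complement addition (fold any carry out of bit 15 back into bit 0):
  0x8579 + 0x2F3E = 0x0B4B7
  0xB4B7 + 0x560D = 0x10AC4 → wrap carry → 0x0AC5
  0x0AC5 + 0x8BD4 = 0x09699
  0x9699 + 0x4E91 = 0x0E52A
One's-complement sum = 0xE52A.
Checksum = ~0xE52A & 0xFFFF = 0x1AD5.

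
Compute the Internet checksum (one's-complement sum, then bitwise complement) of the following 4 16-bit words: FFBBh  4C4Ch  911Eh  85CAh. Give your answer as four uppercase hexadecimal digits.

One's-complement addition (fold any carry out of bit 15 back into bit 0):
  0xFFBB + 0x4C4C = 0x14C07 → wrap carry → 0x4C08
  0x4C08 + 0x911E = 0x0DD26
  0xDD26 + 0x85CA = 0x162F0 → wrap carry → 0x62F1
One's-complement sum = 0x62F1.
Checksum = ~0x62F1 & 0xFFFF = 0x9D0E.

9D0E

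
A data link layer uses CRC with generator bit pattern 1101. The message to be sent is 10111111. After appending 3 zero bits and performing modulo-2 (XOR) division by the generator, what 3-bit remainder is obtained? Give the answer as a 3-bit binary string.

Append 3 zeros: 10111111000. Divide by 1101 (XOR where the leading bit is 1):
  pos 0: 1011 XOR 1101 = 0110
  pos 1: 1101 XOR 1101 = 0000
  pos 5: 1110 XOR 1101 = 0011
  pos 7: 1100 XOR 1101 = 0001
Remainder (last 3 bits) = 001. This is the CRC / FCS.

001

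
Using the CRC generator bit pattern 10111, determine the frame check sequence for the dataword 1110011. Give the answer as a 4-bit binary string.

0111

Append 4 zeros: 11100110000. Divide by 10111 (XOR where the leading bit is 1):
  pos 0: 11100 XOR 10111 = 01011
  pos 1: 10111 XOR 10111 = 00000
  pos 6: 10000 XOR 10111 = 00111
Remainder (last 4 bits) = 0111. This is the CRC / FCS.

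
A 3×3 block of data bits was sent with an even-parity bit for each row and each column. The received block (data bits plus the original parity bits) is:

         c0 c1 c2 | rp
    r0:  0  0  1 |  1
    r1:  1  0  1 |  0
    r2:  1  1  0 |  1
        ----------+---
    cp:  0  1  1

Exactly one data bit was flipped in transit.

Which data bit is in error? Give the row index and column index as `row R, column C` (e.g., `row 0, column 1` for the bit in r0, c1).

Recompute each row's even parity and compare to rp:
  r0: data parity 1, sent rp 1 → ok
  r1: data parity 0, sent rp 0 → ok
  r2: data parity 0, sent rp 1 → mismatch
Recompute each column's even parity and compare to cp:
  c0: data parity 0, sent cp 0 → ok
  c1: data parity 1, sent cp 1 → ok
  c2: data parity 0, sent cp 1 → mismatch
Exactly one row (r2) and one column (c2) fail → the flipped bit is at their intersection.

row 2, column 2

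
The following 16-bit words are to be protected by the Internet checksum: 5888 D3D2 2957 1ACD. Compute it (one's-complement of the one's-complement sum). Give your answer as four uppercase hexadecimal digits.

8F80

One's-complement addition (fold any carry out of bit 15 back into bit 0):
  0x5888 + 0xD3D2 = 0x12C5A → wrap carry → 0x2C5B
  0x2C5B + 0x2957 = 0x055B2
  0x55B2 + 0x1ACD = 0x0707F
One's-complement sum = 0x707F.
Checksum = ~0x707F & 0xFFFF = 0x8F80.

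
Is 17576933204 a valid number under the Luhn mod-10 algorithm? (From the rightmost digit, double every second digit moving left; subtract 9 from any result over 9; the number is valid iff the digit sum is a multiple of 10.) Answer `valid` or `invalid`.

From the right, keep odd positions and double even positions (subtract 9 from any doubled value over 9):
  doubled (positions 2,4,...): 0 6 9 5 5 → sum 25
  kept (positions 1,3,...): 4 2 3 6 5 1 → sum 21
Total = 46.
46 mod 10 = 6, so the number is invalid.

invalid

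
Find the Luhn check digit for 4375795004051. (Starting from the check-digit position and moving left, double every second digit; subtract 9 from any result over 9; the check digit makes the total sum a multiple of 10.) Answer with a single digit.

Partial digits right→left: 1 5 0 4 0 0 5 9 7 5 7 3 4
Double every second digit counting from the check-digit position (so the 1st, 3rd, 5th, ... of the partial from the right).
  doubled (with −9 where >9): 2 0 0 1 5 5 8 → sum 21
  kept as-is: 5 4 0 9 5 3 → sum 26
Total = 21 + 26 = 47.
Check digit = (10 − (47 mod 10)) mod 10 = 3.

3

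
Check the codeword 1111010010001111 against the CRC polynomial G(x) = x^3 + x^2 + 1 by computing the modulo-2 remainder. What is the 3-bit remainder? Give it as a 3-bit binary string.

Modulo-2 division of 1111010010001111 by 1101:
  pos 0: 1111 XOR 1101 = 0010
  pos 2: 1001 XOR 1101 = 0100
  pos 3: 1000 XOR 1101 = 0101
  pos 4: 1010 XOR 1101 = 0111
  pos 5: 1111 XOR 1101 = 0010
  pos 7: 1000 XOR 1101 = 0101
  pos 8: 1010 XOR 1101 = 0111
  pos 9: 1111 XOR 1101 = 0010
  pos 11: 1011 XOR 1101 = 0110
  pos 12: 1101 XOR 1101 = 0000
Remainder = 000 (zero — the frame passes the CRC check).

000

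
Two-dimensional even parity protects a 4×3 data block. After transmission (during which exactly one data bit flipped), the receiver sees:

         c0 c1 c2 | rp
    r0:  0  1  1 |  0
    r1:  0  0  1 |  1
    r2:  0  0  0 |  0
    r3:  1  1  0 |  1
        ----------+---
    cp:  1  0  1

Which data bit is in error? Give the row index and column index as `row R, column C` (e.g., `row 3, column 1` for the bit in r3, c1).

Recompute each row's even parity and compare to rp:
  r0: data parity 0, sent rp 0 → ok
  r1: data parity 1, sent rp 1 → ok
  r2: data parity 0, sent rp 0 → ok
  r3: data parity 0, sent rp 1 → mismatch
Recompute each column's even parity and compare to cp:
  c0: data parity 1, sent cp 1 → ok
  c1: data parity 0, sent cp 0 → ok
  c2: data parity 0, sent cp 1 → mismatch
Exactly one row (r3) and one column (c2) fail → the flipped bit is at their intersection.

row 3, column 2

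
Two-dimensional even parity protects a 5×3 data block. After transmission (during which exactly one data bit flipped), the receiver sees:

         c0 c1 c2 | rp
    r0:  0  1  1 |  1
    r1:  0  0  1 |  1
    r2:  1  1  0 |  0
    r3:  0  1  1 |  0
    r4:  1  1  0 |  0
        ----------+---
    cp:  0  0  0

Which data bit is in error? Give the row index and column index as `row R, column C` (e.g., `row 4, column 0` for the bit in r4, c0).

Recompute each row's even parity and compare to rp:
  r0: data parity 0, sent rp 1 → mismatch
  r1: data parity 1, sent rp 1 → ok
  r2: data parity 0, sent rp 0 → ok
  r3: data parity 0, sent rp 0 → ok
  r4: data parity 0, sent rp 0 → ok
Recompute each column's even parity and compare to cp:
  c0: data parity 0, sent cp 0 → ok
  c1: data parity 0, sent cp 0 → ok
  c2: data parity 1, sent cp 0 → mismatch
Exactly one row (r0) and one column (c2) fail → the flipped bit is at their intersection.

row 0, column 2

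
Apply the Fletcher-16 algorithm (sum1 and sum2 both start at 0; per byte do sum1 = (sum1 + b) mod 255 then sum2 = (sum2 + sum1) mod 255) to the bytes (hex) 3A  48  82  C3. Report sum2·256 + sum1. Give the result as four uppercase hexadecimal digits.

Running sums (mod 255):
  after byte 0 (3A): sum1=58, sum2=58
  after byte 1 (48): sum1=130, sum2=188
  after byte 2 (82): sum1=5, sum2=193
  after byte 3 (C3): sum1=200, sum2=138
Checksum = sum2·256 + sum1 = 138·256 + 200 = 35528 = 0x8AC8.

8AC8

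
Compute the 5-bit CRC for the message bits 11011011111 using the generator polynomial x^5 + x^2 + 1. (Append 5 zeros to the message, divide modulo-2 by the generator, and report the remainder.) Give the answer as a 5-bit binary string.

00111

Append 5 zeros: 1101101111100000. Divide by 100101 (XOR where the leading bit is 1):
  pos 0: 110110 XOR 100101 = 010011
  pos 1: 100111 XOR 100101 = 000010
  pos 5: 101111 XOR 100101 = 001010
  pos 7: 101000 XOR 100101 = 001101
  pos 9: 110100 XOR 100101 = 010001
  pos 10: 100010 XOR 100101 = 000111
Remainder (last 5 bits) = 00111. This is the CRC / FCS.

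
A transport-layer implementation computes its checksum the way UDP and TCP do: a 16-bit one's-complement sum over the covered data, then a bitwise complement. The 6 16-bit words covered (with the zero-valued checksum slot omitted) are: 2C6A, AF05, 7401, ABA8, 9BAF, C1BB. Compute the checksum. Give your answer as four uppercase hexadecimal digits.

One's-complement addition (fold any carry out of bit 15 back into bit 0):
  0x2C6A + 0xAF05 = 0x0DB6F
  0xDB6F + 0x7401 = 0x14F70 → wrap carry → 0x4F71
  0x4F71 + 0xABA8 = 0x0FB19
  0xFB19 + 0x9BAF = 0x196C8 → wrap carry → 0x96C9
  0x96C9 + 0xC1BB = 0x15884 → wrap carry → 0x5885
One's-complement sum = 0x5885.
Checksum = ~0x5885 & 0xFFFF = 0xA77A.

A77A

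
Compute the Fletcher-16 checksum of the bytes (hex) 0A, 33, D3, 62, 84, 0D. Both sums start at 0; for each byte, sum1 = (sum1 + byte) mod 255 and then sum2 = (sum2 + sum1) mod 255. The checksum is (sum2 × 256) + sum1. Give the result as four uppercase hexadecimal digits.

C805

Running sums (mod 255):
  after byte 0 (0A): sum1=10, sum2=10
  after byte 1 (33): sum1=61, sum2=71
  after byte 2 (D3): sum1=17, sum2=88
  after byte 3 (62): sum1=115, sum2=203
  after byte 4 (84): sum1=247, sum2=195
  after byte 5 (0D): sum1=5, sum2=200
Checksum = sum2·256 + sum1 = 200·256 + 5 = 51205 = 0xC805.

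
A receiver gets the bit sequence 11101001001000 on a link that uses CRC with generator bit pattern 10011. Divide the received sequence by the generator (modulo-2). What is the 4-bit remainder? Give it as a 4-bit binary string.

0010

Modulo-2 division of 11101001001000 by 10011:
  pos 0: 11101 XOR 10011 = 01110
  pos 1: 11100 XOR 10011 = 01111
  pos 2: 11110 XOR 10011 = 01101
  pos 3: 11011 XOR 10011 = 01000
  pos 4: 10000 XOR 10011 = 00011
  pos 7: 11010 XOR 10011 = 01001
  pos 8: 10010 XOR 10011 = 00001
Remainder = 0010 (nonzero — an error is detected).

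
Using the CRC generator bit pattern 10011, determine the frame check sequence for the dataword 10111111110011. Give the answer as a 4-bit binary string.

1101

Append 4 zeros: 101111111100110000. Divide by 10011 (XOR where the leading bit is 1):
  pos 0: 10111 XOR 10011 = 00100
  pos 2: 10011 XOR 10011 = 00000
  pos 7: 11100 XOR 10011 = 01111
  pos 8: 11111 XOR 10011 = 01100
  pos 9: 11001 XOR 10011 = 01010
  pos 10: 10100 XOR 10011 = 00111
  pos 12: 11100 XOR 10011 = 01111
  pos 13: 11110 XOR 10011 = 01101
Remainder (last 4 bits) = 1101. This is the CRC / FCS.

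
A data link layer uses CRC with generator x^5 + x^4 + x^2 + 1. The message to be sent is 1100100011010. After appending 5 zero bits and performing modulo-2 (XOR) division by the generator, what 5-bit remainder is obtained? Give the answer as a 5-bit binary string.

11011

Append 5 zeros: 110010001101000000. Divide by 110101 (XOR where the leading bit is 1):
  pos 0: 110010 XOR 110101 = 000111
  pos 3: 111001 XOR 110101 = 001100
  pos 5: 110010 XOR 110101 = 000111
  pos 8: 111100 XOR 110101 = 001001
  pos 10: 100100 XOR 110101 = 010001
  pos 11: 100010 XOR 110101 = 010111
  pos 12: 101110 XOR 110101 = 011011
Remainder (last 5 bits) = 11011. This is the CRC / FCS.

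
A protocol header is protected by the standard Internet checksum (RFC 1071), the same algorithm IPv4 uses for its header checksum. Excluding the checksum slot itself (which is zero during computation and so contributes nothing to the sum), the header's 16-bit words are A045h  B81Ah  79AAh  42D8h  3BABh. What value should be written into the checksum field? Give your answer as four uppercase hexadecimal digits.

One's-complement addition (fold any carry out of bit 15 back into bit 0):
  0xA045 + 0xB81A = 0x1585F → wrap carry → 0x5860
  0x5860 + 0x79AA = 0x0D20A
  0xD20A + 0x42D8 = 0x114E2 → wrap carry → 0x14E3
  0x14E3 + 0x3BAB = 0x0508E
One's-complement sum = 0x508E.
Checksum = ~0x508E & 0xFFFF = 0xAF71.

AF71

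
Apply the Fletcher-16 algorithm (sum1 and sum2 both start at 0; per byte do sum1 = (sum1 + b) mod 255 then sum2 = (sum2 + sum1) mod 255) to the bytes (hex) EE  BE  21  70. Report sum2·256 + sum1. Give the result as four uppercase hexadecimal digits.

Running sums (mod 255):
  after byte 0 (EE): sum1=238, sum2=238
  after byte 1 (BE): sum1=173, sum2=156
  after byte 2 (21): sum1=206, sum2=107
  after byte 3 (70): sum1=63, sum2=170
Checksum = sum2·256 + sum1 = 170·256 + 63 = 43583 = 0xAA3F.

AA3F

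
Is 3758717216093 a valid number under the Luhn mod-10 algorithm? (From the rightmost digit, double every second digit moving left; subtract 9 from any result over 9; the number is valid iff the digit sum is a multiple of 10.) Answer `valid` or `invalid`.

invalid

From the right, keep odd positions and double even positions (subtract 9 from any doubled value over 9):
  doubled (positions 2,4,...): 9 3 4 2 7 5 → sum 30
  kept (positions 1,3,...): 3 0 1 7 7 5 3 → sum 26
Total = 56.
56 mod 10 = 6, so the number is invalid.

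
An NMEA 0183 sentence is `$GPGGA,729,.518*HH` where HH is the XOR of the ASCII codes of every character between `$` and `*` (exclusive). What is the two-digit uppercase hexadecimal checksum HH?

XOR the ASCII codes of the payload characters:
  'G' = 0x47 → acc = 0x47
  'P' = 0x50 → acc = 0x17
  'G' = 0x47 → acc = 0x50
  'G' = 0x47 → acc = 0x17
  'A' = 0x41 → acc = 0x56
  ',' = 0x2C → acc = 0x7A
  '7' = 0x37 → acc = 0x4D
  '2' = 0x32 → acc = 0x7F
  '9' = 0x39 → acc = 0x46
  ',' = 0x2C → acc = 0x6A
  '.' = 0x2E → acc = 0x44
  '5' = 0x35 → acc = 0x71
  '1' = 0x31 → acc = 0x40
  '8' = 0x38 → acc = 0x78
Checksum = 0x78.

78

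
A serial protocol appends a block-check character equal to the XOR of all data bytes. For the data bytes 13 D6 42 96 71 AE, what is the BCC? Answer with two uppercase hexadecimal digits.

CE

XOR the bytes together:
  start with 0x13
  0x13 ⊕ 0xD6 = 0xC5
  0xC5 ⊕ 0x42 = 0x87
  0x87 ⊕ 0x96 = 0x11
  0x11 ⊕ 0x71 = 0x60
  0x60 ⊕ 0xAE = 0xCE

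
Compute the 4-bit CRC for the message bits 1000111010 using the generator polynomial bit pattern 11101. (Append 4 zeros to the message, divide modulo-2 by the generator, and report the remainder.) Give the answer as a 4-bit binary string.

Append 4 zeros: 10001110100000. Divide by 11101 (XOR where the leading bit is 1):
  pos 0: 10001 XOR 11101 = 01100
  pos 1: 11001 XOR 11101 = 00100
  pos 3: 10010 XOR 11101 = 01111
  pos 4: 11111 XOR 11101 = 00010
  pos 7: 10000 XOR 11101 = 01101
  pos 8: 11010 XOR 11101 = 00111
Remainder (last 4 bits) = 1110. This is the CRC / FCS.

1110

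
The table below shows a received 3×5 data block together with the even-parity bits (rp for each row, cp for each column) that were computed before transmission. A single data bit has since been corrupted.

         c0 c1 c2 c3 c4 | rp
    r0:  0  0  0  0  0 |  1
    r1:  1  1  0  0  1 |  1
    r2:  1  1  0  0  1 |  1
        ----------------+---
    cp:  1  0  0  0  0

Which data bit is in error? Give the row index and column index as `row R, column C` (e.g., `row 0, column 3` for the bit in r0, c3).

Recompute each row's even parity and compare to rp:
  r0: data parity 0, sent rp 1 → mismatch
  r1: data parity 1, sent rp 1 → ok
  r2: data parity 1, sent rp 1 → ok
Recompute each column's even parity and compare to cp:
  c0: data parity 0, sent cp 1 → mismatch
  c1: data parity 0, sent cp 0 → ok
  c2: data parity 0, sent cp 0 → ok
  c3: data parity 0, sent cp 0 → ok
  c4: data parity 0, sent cp 0 → ok
Exactly one row (r0) and one column (c0) fail → the flipped bit is at their intersection.

row 0, column 0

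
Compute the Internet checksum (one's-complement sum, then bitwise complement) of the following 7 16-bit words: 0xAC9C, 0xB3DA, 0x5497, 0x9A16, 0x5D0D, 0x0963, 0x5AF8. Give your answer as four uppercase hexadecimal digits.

EF71

One's-complement addition (fold any carry out of bit 15 back into bit 0):
  0xAC9C + 0xB3DA = 0x16076 → wrap carry → 0x6077
  0x6077 + 0x5497 = 0x0B50E
  0xB50E + 0x9A16 = 0x14F24 → wrap carry → 0x4F25
  0x4F25 + 0x5D0D = 0x0AC32
  0xAC32 + 0x0963 = 0x0B595
  0xB595 + 0x5AF8 = 0x1108D → wrap carry → 0x108E
One's-complement sum = 0x108E.
Checksum = ~0x108E & 0xFFFF = 0xEF71.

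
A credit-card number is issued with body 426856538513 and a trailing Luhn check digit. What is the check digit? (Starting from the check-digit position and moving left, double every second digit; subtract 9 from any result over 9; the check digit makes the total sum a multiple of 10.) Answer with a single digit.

4

Partial digits right→left: 3 1 5 8 3 5 6 5 8 6 2 4
Double every second digit counting from the check-digit position (so the 1st, 3rd, 5th, ... of the partial from the right).
  doubled (with −9 where >9): 6 1 6 3 7 4 → sum 27
  kept as-is: 1 8 5 5 6 4 → sum 29
Total = 27 + 29 = 56.
Check digit = (10 − (56 mod 10)) mod 10 = 4.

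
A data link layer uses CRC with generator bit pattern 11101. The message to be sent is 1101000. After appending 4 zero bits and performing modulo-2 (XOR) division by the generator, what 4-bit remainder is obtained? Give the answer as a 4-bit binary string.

Append 4 zeros: 11010000000. Divide by 11101 (XOR where the leading bit is 1):
  pos 0: 11010 XOR 11101 = 00111
  pos 2: 11100 XOR 11101 = 00001
  pos 6: 10000 XOR 11101 = 01101
Remainder (last 4 bits) = 1101. This is the CRC / FCS.

1101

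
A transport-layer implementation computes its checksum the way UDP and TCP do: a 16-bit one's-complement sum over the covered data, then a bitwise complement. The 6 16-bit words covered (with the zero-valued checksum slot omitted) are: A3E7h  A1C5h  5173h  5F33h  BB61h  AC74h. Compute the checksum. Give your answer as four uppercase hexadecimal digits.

A1D5

One's-complement addition (fold any carry out of bit 15 back into bit 0):
  0xA3E7 + 0xA1C5 = 0x145AC → wrap carry → 0x45AD
  0x45AD + 0x5173 = 0x09720
  0x9720 + 0x5F33 = 0x0F653
  0xF653 + 0xBB61 = 0x1B1B4 → wrap carry → 0xB1B5
  0xB1B5 + 0xAC74 = 0x15E29 → wrap carry → 0x5E2A
One's-complement sum = 0x5E2A.
Checksum = ~0x5E2A & 0xFFFF = 0xA1D5.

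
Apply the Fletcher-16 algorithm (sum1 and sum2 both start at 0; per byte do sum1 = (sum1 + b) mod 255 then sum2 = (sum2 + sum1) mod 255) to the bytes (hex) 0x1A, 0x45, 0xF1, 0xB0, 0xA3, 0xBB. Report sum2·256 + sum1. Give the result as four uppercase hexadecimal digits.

Running sums (mod 255):
  after byte 0 (0x1A): sum1=26, sum2=26
  after byte 1 (0x45): sum1=95, sum2=121
  after byte 2 (0xF1): sum1=81, sum2=202
  after byte 3 (0xB0): sum1=2, sum2=204
  after byte 4 (0xA3): sum1=165, sum2=114
  after byte 5 (0xBB): sum1=97, sum2=211
Checksum = sum2·256 + sum1 = 211·256 + 97 = 54113 = 0xD361.

D361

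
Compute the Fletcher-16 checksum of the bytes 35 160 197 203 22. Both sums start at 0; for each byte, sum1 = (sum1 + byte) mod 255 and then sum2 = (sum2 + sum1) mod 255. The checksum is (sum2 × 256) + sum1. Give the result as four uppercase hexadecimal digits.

Running sums (mod 255):
  after byte 0 (35): sum1=35, sum2=35
  after byte 1 (160): sum1=195, sum2=230
  after byte 2 (197): sum1=137, sum2=112
  after byte 3 (203): sum1=85, sum2=197
  after byte 4 (22): sum1=107, sum2=49
Checksum = sum2·256 + sum1 = 49·256 + 107 = 12651 = 0x316B.

316B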